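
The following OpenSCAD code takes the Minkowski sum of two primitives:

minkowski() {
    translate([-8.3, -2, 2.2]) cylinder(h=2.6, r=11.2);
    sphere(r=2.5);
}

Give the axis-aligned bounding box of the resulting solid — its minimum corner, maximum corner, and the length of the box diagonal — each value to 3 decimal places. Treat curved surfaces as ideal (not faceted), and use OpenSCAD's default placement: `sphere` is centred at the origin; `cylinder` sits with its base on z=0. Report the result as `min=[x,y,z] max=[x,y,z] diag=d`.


min=[-22.000,-15.700,-0.300] max=[5.400,11.700,7.300] diag=39.488

A = translate([-8.3, -2, 2.2]) cylinder(h=2.6, r=11.2) → bbox [-19.5,-13.2,2.2] .. [2.9,9.2,4.8]
B = sphere(r=2.5) → bbox [-2.5,-2.5,-2.5] .. [2.5,2.5,2.5]
lo = A.lo+B.lo = [-19.5-2.5, -13.2-2.5, 2.2-2.5] = [-22.000,-15.700,-0.300]
hi = A.hi+B.hi = [2.9+2.5, 9.2+2.5, 4.8+2.5] = [5.400,11.700,7.300]
diag = √(27.4²+27.4²+7.6²) = √1559.28 = 39.488


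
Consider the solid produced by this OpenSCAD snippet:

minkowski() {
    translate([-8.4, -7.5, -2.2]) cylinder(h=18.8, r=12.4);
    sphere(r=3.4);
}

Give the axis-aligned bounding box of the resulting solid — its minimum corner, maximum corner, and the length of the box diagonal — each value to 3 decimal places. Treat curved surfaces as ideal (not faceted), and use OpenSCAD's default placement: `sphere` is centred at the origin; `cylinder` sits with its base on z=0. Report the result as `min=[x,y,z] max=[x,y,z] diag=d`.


A = translate([-8.4, -7.5, -2.2]) cylinder(h=18.8, r=12.4) → bbox [-20.8,-19.9,-2.2] .. [4,4.9,16.6]
B = sphere(r=3.4) → bbox [-3.4,-3.4,-3.4] .. [3.4,3.4,3.4]
lo = A.lo+B.lo = [-20.8-3.4, -19.9-3.4, -2.2-3.4] = [-24.200,-23.300,-5.600]
hi = A.hi+B.hi = [4+3.4, 4.9+3.4, 16.6+3.4] = [7.400,8.300,20.000]
diag = √(31.6²+31.6²+25.6²) = √2652.48 = 51.502

min=[-24.200,-23.300,-5.600] max=[7.400,8.300,20.000] diag=51.502


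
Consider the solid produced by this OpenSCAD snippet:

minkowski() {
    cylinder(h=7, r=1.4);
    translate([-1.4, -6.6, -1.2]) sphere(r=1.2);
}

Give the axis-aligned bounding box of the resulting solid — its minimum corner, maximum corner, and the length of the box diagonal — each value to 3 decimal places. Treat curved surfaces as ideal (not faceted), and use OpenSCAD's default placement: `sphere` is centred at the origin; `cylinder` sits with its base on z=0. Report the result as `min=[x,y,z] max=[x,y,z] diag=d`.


A = translate([-1.4, -6.6, -1.2]) sphere(r=1.2) → bbox [-2.6,-7.8,-2.4] .. [-0.2,-5.4,0]
B = cylinder(h=7, r=1.4) → bbox [-1.4,-1.4,0] .. [1.4,1.4,7]
lo = A.lo+B.lo = [-2.6-1.4, -7.8-1.4, -2.4+0] = [-4.000,-9.200,-2.400]
hi = A.hi+B.hi = [-0.2+1.4, -5.4+1.4, 0+7] = [1.200,-4.000,7.000]
diag = √(5.2²+5.2²+9.4²) = √142.44 = 11.935

min=[-4.000,-9.200,-2.400] max=[1.200,-4.000,7.000] diag=11.935


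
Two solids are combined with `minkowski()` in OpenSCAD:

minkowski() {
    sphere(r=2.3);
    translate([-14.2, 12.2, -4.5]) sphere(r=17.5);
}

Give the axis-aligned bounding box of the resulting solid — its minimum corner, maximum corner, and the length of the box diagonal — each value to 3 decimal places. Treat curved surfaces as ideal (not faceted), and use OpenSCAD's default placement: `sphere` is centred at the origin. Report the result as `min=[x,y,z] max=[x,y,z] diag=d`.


min=[-34.000,-7.600,-24.300] max=[5.600,32.000,15.300] diag=68.589

A = translate([-14.2, 12.2, -4.5]) sphere(r=17.5) → bbox [-31.7,-5.3,-22] .. [3.3,29.7,13]
B = sphere(r=2.3) → bbox [-2.3,-2.3,-2.3] .. [2.3,2.3,2.3]
lo = A.lo+B.lo = [-31.7-2.3, -5.3-2.3, -22-2.3] = [-34.000,-7.600,-24.300]
hi = A.hi+B.hi = [3.3+2.3, 29.7+2.3, 13+2.3] = [5.600,32.000,15.300]
diag = √(39.6²+39.6²+39.6²) = √4704.48 = 68.589


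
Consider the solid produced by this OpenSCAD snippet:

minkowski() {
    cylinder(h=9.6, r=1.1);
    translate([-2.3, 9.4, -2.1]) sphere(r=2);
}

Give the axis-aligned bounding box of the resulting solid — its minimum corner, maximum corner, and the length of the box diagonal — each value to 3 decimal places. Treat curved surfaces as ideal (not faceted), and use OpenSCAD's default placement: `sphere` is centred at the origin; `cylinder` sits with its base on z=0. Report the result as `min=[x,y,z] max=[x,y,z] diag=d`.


A = translate([-2.3, 9.4, -2.1]) sphere(r=2) → bbox [-4.3,7.4,-4.1] .. [-0.3,11.4,-0.1]
B = cylinder(h=9.6, r=1.1) → bbox [-1.1,-1.1,0] .. [1.1,1.1,9.6]
lo = A.lo+B.lo = [-4.3-1.1, 7.4-1.1, -4.1+0] = [-5.400,6.300,-4.100]
hi = A.hi+B.hi = [-0.3+1.1, 11.4+1.1, -0.1+9.6] = [0.800,12.500,9.500]
diag = √(6.2²+6.2²+13.6²) = √261.84 = 16.181

min=[-5.400,6.300,-4.100] max=[0.800,12.500,9.500] diag=16.181


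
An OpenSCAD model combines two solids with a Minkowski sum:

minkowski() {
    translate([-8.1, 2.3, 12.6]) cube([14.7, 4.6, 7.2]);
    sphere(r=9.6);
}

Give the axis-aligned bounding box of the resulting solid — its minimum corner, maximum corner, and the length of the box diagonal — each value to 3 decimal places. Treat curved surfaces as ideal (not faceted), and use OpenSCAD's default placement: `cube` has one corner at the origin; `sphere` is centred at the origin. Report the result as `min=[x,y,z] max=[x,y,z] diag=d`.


min=[-17.700,-7.300,3.000] max=[16.200,16.500,29.400] diag=49.118

A = translate([-8.1, 2.3, 12.6]) cube([14.7, 4.6, 7.2]) → bbox [-8.1,2.3,12.6] .. [6.6,6.9,19.8]
B = sphere(r=9.6) → bbox [-9.6,-9.6,-9.6] .. [9.6,9.6,9.6]
lo = A.lo+B.lo = [-8.1-9.6, 2.3-9.6, 12.6-9.6] = [-17.700,-7.300,3.000]
hi = A.hi+B.hi = [6.6+9.6, 6.9+9.6, 19.8+9.6] = [16.200,16.500,29.400]
diag = √(33.9²+23.8²+26.4²) = √2412.61 = 49.118


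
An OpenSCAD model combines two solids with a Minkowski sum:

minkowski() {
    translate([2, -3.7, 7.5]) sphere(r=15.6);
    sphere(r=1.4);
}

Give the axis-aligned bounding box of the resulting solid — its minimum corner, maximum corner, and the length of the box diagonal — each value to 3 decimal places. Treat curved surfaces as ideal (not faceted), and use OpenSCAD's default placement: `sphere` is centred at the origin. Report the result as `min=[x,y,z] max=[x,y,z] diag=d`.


min=[-15.000,-20.700,-9.500] max=[19.000,13.300,24.500] diag=58.890

A = translate([2, -3.7, 7.5]) sphere(r=15.6) → bbox [-13.6,-19.3,-8.1] .. [17.6,11.9,23.1]
B = sphere(r=1.4) → bbox [-1.4,-1.4,-1.4] .. [1.4,1.4,1.4]
lo = A.lo+B.lo = [-13.6-1.4, -19.3-1.4, -8.1-1.4] = [-15.000,-20.700,-9.500]
hi = A.hi+B.hi = [17.6+1.4, 11.9+1.4, 23.1+1.4] = [19.000,13.300,24.500]
diag = √(34²+34²+34²) = √3468 = 58.890


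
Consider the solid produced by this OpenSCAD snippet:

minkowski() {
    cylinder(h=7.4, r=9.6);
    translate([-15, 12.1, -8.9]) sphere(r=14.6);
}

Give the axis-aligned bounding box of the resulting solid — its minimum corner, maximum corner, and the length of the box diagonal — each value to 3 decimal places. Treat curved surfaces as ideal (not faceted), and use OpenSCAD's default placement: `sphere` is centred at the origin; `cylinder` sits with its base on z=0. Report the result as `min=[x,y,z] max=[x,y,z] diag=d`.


A = translate([-15, 12.1, -8.9]) sphere(r=14.6) → bbox [-29.6,-2.5,-23.5] .. [-0.4,26.7,5.7]
B = cylinder(h=7.4, r=9.6) → bbox [-9.6,-9.6,0] .. [9.6,9.6,7.4]
lo = A.lo+B.lo = [-29.6-9.6, -2.5-9.6, -23.5+0] = [-39.200,-12.100,-23.500]
hi = A.hi+B.hi = [-0.4+9.6, 26.7+9.6, 5.7+7.4] = [9.200,36.300,13.100]
diag = √(48.4²+48.4²+36.6²) = √6024.68 = 77.619

min=[-39.200,-12.100,-23.500] max=[9.200,36.300,13.100] diag=77.619


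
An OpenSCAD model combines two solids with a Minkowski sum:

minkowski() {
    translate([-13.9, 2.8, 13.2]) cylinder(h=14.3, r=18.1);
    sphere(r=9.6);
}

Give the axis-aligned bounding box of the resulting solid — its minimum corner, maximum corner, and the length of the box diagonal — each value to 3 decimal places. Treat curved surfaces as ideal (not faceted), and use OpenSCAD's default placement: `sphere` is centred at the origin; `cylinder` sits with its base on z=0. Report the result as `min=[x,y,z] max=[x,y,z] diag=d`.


A = translate([-13.9, 2.8, 13.2]) cylinder(h=14.3, r=18.1) → bbox [-32,-15.3,13.2] .. [4.2,20.9,27.5]
B = sphere(r=9.6) → bbox [-9.6,-9.6,-9.6] .. [9.6,9.6,9.6]
lo = A.lo+B.lo = [-32-9.6, -15.3-9.6, 13.2-9.6] = [-41.600,-24.900,3.600]
hi = A.hi+B.hi = [4.2+9.6, 20.9+9.6, 27.5+9.6] = [13.800,30.500,37.100]
diag = √(55.4²+55.4²+33.5²) = √7260.57 = 85.209

min=[-41.600,-24.900,3.600] max=[13.800,30.500,37.100] diag=85.209


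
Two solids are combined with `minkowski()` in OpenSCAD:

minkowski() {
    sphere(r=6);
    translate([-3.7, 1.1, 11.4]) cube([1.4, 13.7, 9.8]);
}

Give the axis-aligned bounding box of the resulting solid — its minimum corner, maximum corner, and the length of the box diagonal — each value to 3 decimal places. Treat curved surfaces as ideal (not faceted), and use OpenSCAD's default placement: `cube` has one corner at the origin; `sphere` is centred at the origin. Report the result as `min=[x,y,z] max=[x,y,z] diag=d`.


min=[-9.700,-4.900,5.400] max=[3.700,20.800,27.200] diag=36.267

A = translate([-3.7, 1.1, 11.4]) cube([1.4, 13.7, 9.8]) → bbox [-3.7,1.1,11.4] .. [-2.3,14.8,21.2]
B = sphere(r=6) → bbox [-6,-6,-6] .. [6,6,6]
lo = A.lo+B.lo = [-3.7-6, 1.1-6, 11.4-6] = [-9.700,-4.900,5.400]
hi = A.hi+B.hi = [-2.3+6, 14.8+6, 21.2+6] = [3.700,20.800,27.200]
diag = √(13.4²+25.7²+21.8²) = √1315.29 = 36.267


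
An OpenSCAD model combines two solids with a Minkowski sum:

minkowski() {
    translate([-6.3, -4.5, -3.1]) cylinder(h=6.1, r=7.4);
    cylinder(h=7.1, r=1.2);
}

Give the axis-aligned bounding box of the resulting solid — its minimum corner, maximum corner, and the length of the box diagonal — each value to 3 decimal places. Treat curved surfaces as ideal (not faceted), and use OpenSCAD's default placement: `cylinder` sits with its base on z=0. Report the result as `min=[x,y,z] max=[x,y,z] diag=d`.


A = translate([-6.3, -4.5, -3.1]) cylinder(h=6.1, r=7.4) → bbox [-13.7,-11.9,-3.1] .. [1.1,2.9,3]
B = cylinder(h=7.1, r=1.2) → bbox [-1.2,-1.2,0] .. [1.2,1.2,7.1]
lo = A.lo+B.lo = [-13.7-1.2, -11.9-1.2, -3.1+0] = [-14.900,-13.100,-3.100]
hi = A.hi+B.hi = [1.1+1.2, 2.9+1.2, 3+7.1] = [2.300,4.100,10.100]
diag = √(17.2²+17.2²+13.2²) = √765.92 = 27.675

min=[-14.900,-13.100,-3.100] max=[2.300,4.100,10.100] diag=27.675


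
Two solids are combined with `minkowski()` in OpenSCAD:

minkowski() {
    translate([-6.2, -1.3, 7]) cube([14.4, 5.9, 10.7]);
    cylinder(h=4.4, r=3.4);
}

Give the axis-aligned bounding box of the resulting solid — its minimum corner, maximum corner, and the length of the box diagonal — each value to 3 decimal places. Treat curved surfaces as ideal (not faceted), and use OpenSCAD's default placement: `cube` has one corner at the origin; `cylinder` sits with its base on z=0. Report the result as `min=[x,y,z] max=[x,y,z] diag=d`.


A = translate([-6.2, -1.3, 7]) cube([14.4, 5.9, 10.7]) → bbox [-6.2,-1.3,7] .. [8.2,4.6,17.7]
B = cylinder(h=4.4, r=3.4) → bbox [-3.4,-3.4,0] .. [3.4,3.4,4.4]
lo = A.lo+B.lo = [-6.2-3.4, -1.3-3.4, 7+0] = [-9.600,-4.700,7.000]
hi = A.hi+B.hi = [8.2+3.4, 4.6+3.4, 17.7+4.4] = [11.600,8.000,22.100]
diag = √(21.2²+12.7²+15.1²) = √838.74 = 28.961

min=[-9.600,-4.700,7.000] max=[11.600,8.000,22.100] diag=28.961


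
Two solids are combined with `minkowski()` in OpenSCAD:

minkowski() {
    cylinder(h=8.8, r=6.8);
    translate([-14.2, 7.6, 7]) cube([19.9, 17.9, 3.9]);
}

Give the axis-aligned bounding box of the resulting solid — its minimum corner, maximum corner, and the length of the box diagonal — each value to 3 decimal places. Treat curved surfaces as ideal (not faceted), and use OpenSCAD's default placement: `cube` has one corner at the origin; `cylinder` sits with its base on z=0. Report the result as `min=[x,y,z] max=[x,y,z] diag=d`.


min=[-21.000,0.800,7.000] max=[12.500,32.300,19.700] diag=47.705

A = translate([-14.2, 7.6, 7]) cube([19.9, 17.9, 3.9]) → bbox [-14.2,7.6,7] .. [5.7,25.5,10.9]
B = cylinder(h=8.8, r=6.8) → bbox [-6.8,-6.8,0] .. [6.8,6.8,8.8]
lo = A.lo+B.lo = [-14.2-6.8, 7.6-6.8, 7+0] = [-21.000,0.800,7.000]
hi = A.hi+B.hi = [5.7+6.8, 25.5+6.8, 10.9+8.8] = [12.500,32.300,19.700]
diag = √(33.5²+31.5²+12.7²) = √2275.79 = 47.705


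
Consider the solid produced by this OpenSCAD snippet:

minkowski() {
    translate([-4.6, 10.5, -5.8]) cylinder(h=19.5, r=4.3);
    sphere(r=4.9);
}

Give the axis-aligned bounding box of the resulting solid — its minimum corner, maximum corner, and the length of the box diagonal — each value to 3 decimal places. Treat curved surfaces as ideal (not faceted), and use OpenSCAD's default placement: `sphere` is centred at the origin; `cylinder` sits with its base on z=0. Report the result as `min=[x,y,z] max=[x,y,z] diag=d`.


A = translate([-4.6, 10.5, -5.8]) cylinder(h=19.5, r=4.3) → bbox [-8.9,6.2,-5.8] .. [-0.3,14.8,13.7]
B = sphere(r=4.9) → bbox [-4.9,-4.9,-4.9] .. [4.9,4.9,4.9]
lo = A.lo+B.lo = [-8.9-4.9, 6.2-4.9, -5.8-4.9] = [-13.800,1.300,-10.700]
hi = A.hi+B.hi = [-0.3+4.9, 14.8+4.9, 13.7+4.9] = [4.600,19.700,18.600]
diag = √(18.4²+18.4²+29.3²) = √1535.61 = 39.187

min=[-13.800,1.300,-10.700] max=[4.600,19.700,18.600] diag=39.187


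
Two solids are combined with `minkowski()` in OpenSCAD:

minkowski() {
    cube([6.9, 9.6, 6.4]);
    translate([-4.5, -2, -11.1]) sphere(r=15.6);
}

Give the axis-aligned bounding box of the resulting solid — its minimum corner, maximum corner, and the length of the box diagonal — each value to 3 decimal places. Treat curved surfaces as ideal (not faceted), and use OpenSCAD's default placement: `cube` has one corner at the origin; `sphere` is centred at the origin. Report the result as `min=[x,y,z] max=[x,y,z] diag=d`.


A = translate([-4.5, -2, -11.1]) sphere(r=15.6) → bbox [-20.1,-17.6,-26.7] .. [11.1,13.6,4.5]
B = cube([6.9, 9.6, 6.4]) → bbox [0,0,0] .. [6.9,9.6,6.4]
lo = A.lo+B.lo = [-20.1+0, -17.6+0, -26.7+0] = [-20.100,-17.600,-26.700]
hi = A.hi+B.hi = [11.1+6.9, 13.6+9.6, 4.5+6.4] = [18.000,23.200,10.900]
diag = √(38.1²+40.8²+37.6²) = √4530.01 = 67.305

min=[-20.100,-17.600,-26.700] max=[18.000,23.200,10.900] diag=67.305


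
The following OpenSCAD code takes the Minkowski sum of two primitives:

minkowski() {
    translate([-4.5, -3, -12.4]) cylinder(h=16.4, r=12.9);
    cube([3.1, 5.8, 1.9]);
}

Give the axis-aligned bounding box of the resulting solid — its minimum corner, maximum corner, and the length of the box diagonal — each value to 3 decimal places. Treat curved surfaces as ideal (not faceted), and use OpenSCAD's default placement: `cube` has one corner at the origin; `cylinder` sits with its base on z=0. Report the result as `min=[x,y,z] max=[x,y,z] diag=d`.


min=[-17.400,-15.900,-12.400] max=[11.500,15.700,5.900] diag=46.569

A = translate([-4.5, -3, -12.4]) cylinder(h=16.4, r=12.9) → bbox [-17.4,-15.9,-12.4] .. [8.4,9.9,4]
B = cube([3.1, 5.8, 1.9]) → bbox [0,0,0] .. [3.1,5.8,1.9]
lo = A.lo+B.lo = [-17.4+0, -15.9+0, -12.4+0] = [-17.400,-15.900,-12.400]
hi = A.hi+B.hi = [8.4+3.1, 9.9+5.8, 4+1.9] = [11.500,15.700,5.900]
diag = √(28.9²+31.6²+18.3²) = √2168.66 = 46.569


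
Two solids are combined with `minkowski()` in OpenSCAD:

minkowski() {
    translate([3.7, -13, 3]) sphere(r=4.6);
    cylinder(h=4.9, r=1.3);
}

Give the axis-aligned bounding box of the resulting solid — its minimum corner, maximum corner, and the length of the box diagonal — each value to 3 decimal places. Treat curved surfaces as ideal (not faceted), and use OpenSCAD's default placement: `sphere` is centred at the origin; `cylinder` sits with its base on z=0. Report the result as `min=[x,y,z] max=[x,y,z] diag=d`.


A = translate([3.7, -13, 3]) sphere(r=4.6) → bbox [-0.9,-17.6,-1.6] .. [8.3,-8.4,7.6]
B = cylinder(h=4.9, r=1.3) → bbox [-1.3,-1.3,0] .. [1.3,1.3,4.9]
lo = A.lo+B.lo = [-0.9-1.3, -17.6-1.3, -1.6+0] = [-2.200,-18.900,-1.600]
hi = A.hi+B.hi = [8.3+1.3, -8.4+1.3, 7.6+4.9] = [9.600,-7.100,12.500]
diag = √(11.8²+11.8²+14.1²) = √477.29 = 21.847

min=[-2.200,-18.900,-1.600] max=[9.600,-7.100,12.500] diag=21.847


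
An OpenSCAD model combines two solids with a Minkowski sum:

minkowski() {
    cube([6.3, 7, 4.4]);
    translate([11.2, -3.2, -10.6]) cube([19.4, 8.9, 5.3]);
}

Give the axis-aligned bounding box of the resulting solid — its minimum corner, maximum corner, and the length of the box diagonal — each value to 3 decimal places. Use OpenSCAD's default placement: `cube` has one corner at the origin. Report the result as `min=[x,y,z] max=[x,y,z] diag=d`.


A = translate([11.2, -3.2, -10.6]) cube([19.4, 8.9, 5.3]) → bbox [11.2,-3.2,-10.6] .. [30.6,5.7,-5.3]
B = cube([6.3, 7, 4.4]) → bbox [0,0,0] .. [6.3,7,4.4]
lo = A.lo+B.lo = [11.2+0, -3.2+0, -10.6+0] = [11.200,-3.200,-10.600]
hi = A.hi+B.hi = [30.6+6.3, 5.7+7, -5.3+4.4] = [36.900,12.700,-0.900]
diag = √(25.7²+15.9²+9.7²) = √1007.39 = 31.739

min=[11.200,-3.200,-10.600] max=[36.900,12.700,-0.900] diag=31.739


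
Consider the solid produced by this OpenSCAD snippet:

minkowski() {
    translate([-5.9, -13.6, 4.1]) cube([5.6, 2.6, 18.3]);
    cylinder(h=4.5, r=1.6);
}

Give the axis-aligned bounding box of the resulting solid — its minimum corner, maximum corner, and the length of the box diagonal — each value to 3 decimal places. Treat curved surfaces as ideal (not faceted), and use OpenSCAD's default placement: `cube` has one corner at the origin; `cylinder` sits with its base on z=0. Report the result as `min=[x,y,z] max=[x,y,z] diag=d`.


min=[-7.500,-15.200,4.100] max=[1.300,-9.400,26.900] diag=25.118

A = translate([-5.9, -13.6, 4.1]) cube([5.6, 2.6, 18.3]) → bbox [-5.9,-13.6,4.1] .. [-0.3,-11,22.4]
B = cylinder(h=4.5, r=1.6) → bbox [-1.6,-1.6,0] .. [1.6,1.6,4.5]
lo = A.lo+B.lo = [-5.9-1.6, -13.6-1.6, 4.1+0] = [-7.500,-15.200,4.100]
hi = A.hi+B.hi = [-0.3+1.6, -11+1.6, 22.4+4.5] = [1.300,-9.400,26.900]
diag = √(8.8²+5.8²+22.8²) = √630.92 = 25.118


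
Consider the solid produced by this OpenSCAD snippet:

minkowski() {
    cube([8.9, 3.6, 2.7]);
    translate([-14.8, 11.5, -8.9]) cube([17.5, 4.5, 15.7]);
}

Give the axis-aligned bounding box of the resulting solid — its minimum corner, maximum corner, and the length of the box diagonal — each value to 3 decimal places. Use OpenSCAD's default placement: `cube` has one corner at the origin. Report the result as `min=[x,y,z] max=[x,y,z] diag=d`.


min=[-14.800,11.500,-8.900] max=[11.600,19.600,9.500] diag=33.183

A = translate([-14.8, 11.5, -8.9]) cube([17.5, 4.5, 15.7]) → bbox [-14.8,11.5,-8.9] .. [2.7,16,6.8]
B = cube([8.9, 3.6, 2.7]) → bbox [0,0,0] .. [8.9,3.6,2.7]
lo = A.lo+B.lo = [-14.8+0, 11.5+0, -8.9+0] = [-14.800,11.500,-8.900]
hi = A.hi+B.hi = [2.7+8.9, 16+3.6, 6.8+2.7] = [11.600,19.600,9.500]
diag = √(26.4²+8.1²+18.4²) = √1101.13 = 33.183


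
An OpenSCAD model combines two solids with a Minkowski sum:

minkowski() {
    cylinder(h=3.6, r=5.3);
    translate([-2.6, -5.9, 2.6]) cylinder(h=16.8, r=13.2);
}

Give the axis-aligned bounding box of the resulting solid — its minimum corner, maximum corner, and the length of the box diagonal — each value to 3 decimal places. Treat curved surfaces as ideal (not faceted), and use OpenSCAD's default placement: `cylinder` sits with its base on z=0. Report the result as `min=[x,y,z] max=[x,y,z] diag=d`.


A = translate([-2.6, -5.9, 2.6]) cylinder(h=16.8, r=13.2) → bbox [-15.8,-19.1,2.6] .. [10.6,7.3,19.4]
B = cylinder(h=3.6, r=5.3) → bbox [-5.3,-5.3,0] .. [5.3,5.3,3.6]
lo = A.lo+B.lo = [-15.8-5.3, -19.1-5.3, 2.6+0] = [-21.100,-24.400,2.600]
hi = A.hi+B.hi = [10.6+5.3, 7.3+5.3, 19.4+3.6] = [15.900,12.600,23.000]
diag = √(37²+37²+20.4²) = √3154.16 = 56.162

min=[-21.100,-24.400,2.600] max=[15.900,12.600,23.000] diag=56.162


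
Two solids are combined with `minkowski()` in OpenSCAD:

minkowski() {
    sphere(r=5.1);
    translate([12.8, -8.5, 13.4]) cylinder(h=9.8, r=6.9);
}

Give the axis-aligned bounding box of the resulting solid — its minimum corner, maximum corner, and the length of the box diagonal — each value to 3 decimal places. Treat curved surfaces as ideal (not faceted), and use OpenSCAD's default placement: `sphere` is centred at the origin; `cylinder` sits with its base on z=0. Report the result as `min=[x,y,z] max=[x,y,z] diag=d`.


A = translate([12.8, -8.5, 13.4]) cylinder(h=9.8, r=6.9) → bbox [5.9,-15.4,13.4] .. [19.7,-1.6,23.2]
B = sphere(r=5.1) → bbox [-5.1,-5.1,-5.1] .. [5.1,5.1,5.1]
lo = A.lo+B.lo = [5.9-5.1, -15.4-5.1, 13.4-5.1] = [0.800,-20.500,8.300]
hi = A.hi+B.hi = [19.7+5.1, -1.6+5.1, 23.2+5.1] = [24.800,3.500,28.300]
diag = √(24²+24²+20²) = √1552 = 39.395

min=[0.800,-20.500,8.300] max=[24.800,3.500,28.300] diag=39.395


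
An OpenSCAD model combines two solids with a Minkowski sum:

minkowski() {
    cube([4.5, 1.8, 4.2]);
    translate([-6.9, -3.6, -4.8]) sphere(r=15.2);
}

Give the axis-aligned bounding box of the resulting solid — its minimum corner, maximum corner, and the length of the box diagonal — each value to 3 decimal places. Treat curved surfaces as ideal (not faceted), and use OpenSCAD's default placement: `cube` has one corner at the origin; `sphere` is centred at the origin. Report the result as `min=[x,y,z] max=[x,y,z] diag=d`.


min=[-22.100,-18.800,-20.000] max=[12.800,13.400,14.600] diag=58.754

A = translate([-6.9, -3.6, -4.8]) sphere(r=15.2) → bbox [-22.1,-18.8,-20] .. [8.3,11.6,10.4]
B = cube([4.5, 1.8, 4.2]) → bbox [0,0,0] .. [4.5,1.8,4.2]
lo = A.lo+B.lo = [-22.1+0, -18.8+0, -20+0] = [-22.100,-18.800,-20.000]
hi = A.hi+B.hi = [8.3+4.5, 11.6+1.8, 10.4+4.2] = [12.800,13.400,14.600]
diag = √(34.9²+32.2²+34.6²) = √3452.01 = 58.754


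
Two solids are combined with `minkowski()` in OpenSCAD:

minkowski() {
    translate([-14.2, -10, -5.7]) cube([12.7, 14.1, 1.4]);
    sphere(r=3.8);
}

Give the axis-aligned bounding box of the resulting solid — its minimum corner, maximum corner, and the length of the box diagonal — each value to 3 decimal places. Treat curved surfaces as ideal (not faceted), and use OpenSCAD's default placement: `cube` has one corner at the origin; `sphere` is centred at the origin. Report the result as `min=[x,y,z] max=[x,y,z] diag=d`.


min=[-18.000,-13.800,-9.500] max=[2.300,7.900,-0.500] diag=31.048

A = translate([-14.2, -10, -5.7]) cube([12.7, 14.1, 1.4]) → bbox [-14.2,-10,-5.7] .. [-1.5,4.1,-4.3]
B = sphere(r=3.8) → bbox [-3.8,-3.8,-3.8] .. [3.8,3.8,3.8]
lo = A.lo+B.lo = [-14.2-3.8, -10-3.8, -5.7-3.8] = [-18.000,-13.800,-9.500]
hi = A.hi+B.hi = [-1.5+3.8, 4.1+3.8, -4.3+3.8] = [2.300,7.900,-0.500]
diag = √(20.3²+21.7²+9²) = √963.98 = 31.048


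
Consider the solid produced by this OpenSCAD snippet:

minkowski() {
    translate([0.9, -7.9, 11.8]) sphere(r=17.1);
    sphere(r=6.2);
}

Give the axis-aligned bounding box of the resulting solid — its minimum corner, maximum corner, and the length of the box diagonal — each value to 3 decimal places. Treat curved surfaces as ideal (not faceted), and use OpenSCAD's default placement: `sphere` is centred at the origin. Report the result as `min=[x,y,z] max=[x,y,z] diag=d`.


A = translate([0.9, -7.9, 11.8]) sphere(r=17.1) → bbox [-16.2,-25,-5.3] .. [18,9.2,28.9]
B = sphere(r=6.2) → bbox [-6.2,-6.2,-6.2] .. [6.2,6.2,6.2]
lo = A.lo+B.lo = [-16.2-6.2, -25-6.2, -5.3-6.2] = [-22.400,-31.200,-11.500]
hi = A.hi+B.hi = [18+6.2, 9.2+6.2, 28.9+6.2] = [24.200,15.400,35.100]
diag = √(46.6²+46.6²+46.6²) = √6514.68 = 80.714

min=[-22.400,-31.200,-11.500] max=[24.200,15.400,35.100] diag=80.714


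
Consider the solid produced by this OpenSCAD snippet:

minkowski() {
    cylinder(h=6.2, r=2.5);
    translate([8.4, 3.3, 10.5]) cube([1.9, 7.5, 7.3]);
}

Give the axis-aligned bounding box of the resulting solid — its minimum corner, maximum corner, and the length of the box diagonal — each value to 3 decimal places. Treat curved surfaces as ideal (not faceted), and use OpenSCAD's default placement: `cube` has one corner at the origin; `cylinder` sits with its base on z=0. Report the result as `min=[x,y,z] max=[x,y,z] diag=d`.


min=[5.900,0.800,10.500] max=[12.800,13.300,24.000] diag=19.650

A = translate([8.4, 3.3, 10.5]) cube([1.9, 7.5, 7.3]) → bbox [8.4,3.3,10.5] .. [10.3,10.8,17.8]
B = cylinder(h=6.2, r=2.5) → bbox [-2.5,-2.5,0] .. [2.5,2.5,6.2]
lo = A.lo+B.lo = [8.4-2.5, 3.3-2.5, 10.5+0] = [5.900,0.800,10.500]
hi = A.hi+B.hi = [10.3+2.5, 10.8+2.5, 17.8+6.2] = [12.800,13.300,24.000]
diag = √(6.9²+12.5²+13.5²) = √386.11 = 19.650


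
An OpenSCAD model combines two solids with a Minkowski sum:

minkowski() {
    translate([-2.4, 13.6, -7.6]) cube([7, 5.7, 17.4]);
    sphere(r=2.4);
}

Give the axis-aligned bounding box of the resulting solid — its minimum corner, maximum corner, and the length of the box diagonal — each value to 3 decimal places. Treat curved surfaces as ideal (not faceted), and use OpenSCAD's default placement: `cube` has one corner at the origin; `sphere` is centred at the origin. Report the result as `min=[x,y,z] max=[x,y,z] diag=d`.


min=[-4.800,11.200,-10.000] max=[7.000,21.700,12.200] diag=27.246

A = translate([-2.4, 13.6, -7.6]) cube([7, 5.7, 17.4]) → bbox [-2.4,13.6,-7.6] .. [4.6,19.3,9.8]
B = sphere(r=2.4) → bbox [-2.4,-2.4,-2.4] .. [2.4,2.4,2.4]
lo = A.lo+B.lo = [-2.4-2.4, 13.6-2.4, -7.6-2.4] = [-4.800,11.200,-10.000]
hi = A.hi+B.hi = [4.6+2.4, 19.3+2.4, 9.8+2.4] = [7.000,21.700,12.200]
diag = √(11.8²+10.5²+22.2²) = √742.33 = 27.246


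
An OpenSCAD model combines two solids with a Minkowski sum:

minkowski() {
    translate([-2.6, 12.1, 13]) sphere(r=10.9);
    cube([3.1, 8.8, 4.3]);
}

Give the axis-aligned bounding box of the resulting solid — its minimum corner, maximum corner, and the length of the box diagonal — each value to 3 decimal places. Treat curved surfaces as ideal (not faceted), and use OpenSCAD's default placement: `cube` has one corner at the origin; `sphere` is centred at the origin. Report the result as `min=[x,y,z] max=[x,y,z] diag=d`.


min=[-13.500,1.200,2.100] max=[11.400,31.800,28.200] diag=47.303

A = translate([-2.6, 12.1, 13]) sphere(r=10.9) → bbox [-13.5,1.2,2.1] .. [8.3,23,23.9]
B = cube([3.1, 8.8, 4.3]) → bbox [0,0,0] .. [3.1,8.8,4.3]
lo = A.lo+B.lo = [-13.5+0, 1.2+0, 2.1+0] = [-13.500,1.200,2.100]
hi = A.hi+B.hi = [8.3+3.1, 23+8.8, 23.9+4.3] = [11.400,31.800,28.200]
diag = √(24.9²+30.6²+26.1²) = √2237.58 = 47.303


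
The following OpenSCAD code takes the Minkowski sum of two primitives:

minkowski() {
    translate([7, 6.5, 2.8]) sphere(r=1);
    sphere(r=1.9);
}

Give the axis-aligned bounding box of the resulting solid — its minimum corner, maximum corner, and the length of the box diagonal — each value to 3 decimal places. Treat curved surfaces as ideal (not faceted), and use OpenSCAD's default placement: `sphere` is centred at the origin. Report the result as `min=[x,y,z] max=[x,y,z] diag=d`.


A = translate([7, 6.5, 2.8]) sphere(r=1) → bbox [6,5.5,1.8] .. [8,7.5,3.8]
B = sphere(r=1.9) → bbox [-1.9,-1.9,-1.9] .. [1.9,1.9,1.9]
lo = A.lo+B.lo = [6-1.9, 5.5-1.9, 1.8-1.9] = [4.100,3.600,-0.100]
hi = A.hi+B.hi = [8+1.9, 7.5+1.9, 3.8+1.9] = [9.900,9.400,5.700]
diag = √(5.8²+5.8²+5.8²) = √100.92 = 10.046

min=[4.100,3.600,-0.100] max=[9.900,9.400,5.700] diag=10.046


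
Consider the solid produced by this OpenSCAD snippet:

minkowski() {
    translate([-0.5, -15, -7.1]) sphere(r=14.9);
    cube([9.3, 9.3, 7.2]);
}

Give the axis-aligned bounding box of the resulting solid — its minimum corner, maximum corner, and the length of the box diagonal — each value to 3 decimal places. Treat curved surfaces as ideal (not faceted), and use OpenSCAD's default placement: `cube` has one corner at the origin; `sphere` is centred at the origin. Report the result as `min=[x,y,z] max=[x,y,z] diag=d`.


A = translate([-0.5, -15, -7.1]) sphere(r=14.9) → bbox [-15.4,-29.9,-22] .. [14.4,-0.1,7.8]
B = cube([9.3, 9.3, 7.2]) → bbox [0,0,0] .. [9.3,9.3,7.2]
lo = A.lo+B.lo = [-15.4+0, -29.9+0, -22+0] = [-15.400,-29.900,-22.000]
hi = A.hi+B.hi = [14.4+9.3, -0.1+9.3, 7.8+7.2] = [23.700,9.200,15.000]
diag = √(39.1²+39.1²+37²) = √4426.62 = 66.533

min=[-15.400,-29.900,-22.000] max=[23.700,9.200,15.000] diag=66.533


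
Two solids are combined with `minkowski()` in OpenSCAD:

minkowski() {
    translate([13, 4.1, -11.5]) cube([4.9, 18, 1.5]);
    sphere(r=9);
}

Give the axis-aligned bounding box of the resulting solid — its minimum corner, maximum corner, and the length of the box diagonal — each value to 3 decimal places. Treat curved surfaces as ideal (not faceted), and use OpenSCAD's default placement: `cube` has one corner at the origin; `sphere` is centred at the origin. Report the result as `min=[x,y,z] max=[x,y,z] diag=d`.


A = translate([13, 4.1, -11.5]) cube([4.9, 18, 1.5]) → bbox [13,4.1,-11.5] .. [17.9,22.1,-10]
B = sphere(r=9) → bbox [-9,-9,-9] .. [9,9,9]
lo = A.lo+B.lo = [13-9, 4.1-9, -11.5-9] = [4.000,-4.900,-20.500]
hi = A.hi+B.hi = [17.9+9, 22.1+9, -10+9] = [26.900,31.100,-1.000]
diag = √(22.9²+36²+19.5²) = √2200.66 = 46.911

min=[4.000,-4.900,-20.500] max=[26.900,31.100,-1.000] diag=46.911


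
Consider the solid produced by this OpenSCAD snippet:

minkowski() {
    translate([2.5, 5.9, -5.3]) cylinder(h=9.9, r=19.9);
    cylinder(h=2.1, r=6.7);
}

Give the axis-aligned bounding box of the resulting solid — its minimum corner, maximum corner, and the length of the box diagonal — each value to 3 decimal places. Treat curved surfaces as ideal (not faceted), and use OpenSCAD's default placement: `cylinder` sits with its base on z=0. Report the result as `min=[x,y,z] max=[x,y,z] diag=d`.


min=[-24.100,-20.700,-5.300] max=[29.100,32.500,6.700] diag=76.187

A = translate([2.5, 5.9, -5.3]) cylinder(h=9.9, r=19.9) → bbox [-17.4,-14,-5.3] .. [22.4,25.8,4.6]
B = cylinder(h=2.1, r=6.7) → bbox [-6.7,-6.7,0] .. [6.7,6.7,2.1]
lo = A.lo+B.lo = [-17.4-6.7, -14-6.7, -5.3+0] = [-24.100,-20.700,-5.300]
hi = A.hi+B.hi = [22.4+6.7, 25.8+6.7, 4.6+2.1] = [29.100,32.500,6.700]
diag = √(53.2²+53.2²+12²) = √5804.48 = 76.187


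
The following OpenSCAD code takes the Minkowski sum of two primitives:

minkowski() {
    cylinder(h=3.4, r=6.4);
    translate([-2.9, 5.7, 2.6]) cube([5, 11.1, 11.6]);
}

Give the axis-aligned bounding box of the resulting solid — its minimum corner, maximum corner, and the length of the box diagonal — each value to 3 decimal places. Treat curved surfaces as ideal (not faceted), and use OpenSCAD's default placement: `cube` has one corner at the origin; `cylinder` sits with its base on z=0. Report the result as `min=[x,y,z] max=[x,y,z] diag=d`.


A = translate([-2.9, 5.7, 2.6]) cube([5, 11.1, 11.6]) → bbox [-2.9,5.7,2.6] .. [2.1,16.8,14.2]
B = cylinder(h=3.4, r=6.4) → bbox [-6.4,-6.4,0] .. [6.4,6.4,3.4]
lo = A.lo+B.lo = [-2.9-6.4, 5.7-6.4, 2.6+0] = [-9.300,-0.700,2.600]
hi = A.hi+B.hi = [2.1+6.4, 16.8+6.4, 14.2+3.4] = [8.500,23.200,17.600]
diag = √(17.8²+23.9²+15²) = √1113.05 = 33.362

min=[-9.300,-0.700,2.600] max=[8.500,23.200,17.600] diag=33.362


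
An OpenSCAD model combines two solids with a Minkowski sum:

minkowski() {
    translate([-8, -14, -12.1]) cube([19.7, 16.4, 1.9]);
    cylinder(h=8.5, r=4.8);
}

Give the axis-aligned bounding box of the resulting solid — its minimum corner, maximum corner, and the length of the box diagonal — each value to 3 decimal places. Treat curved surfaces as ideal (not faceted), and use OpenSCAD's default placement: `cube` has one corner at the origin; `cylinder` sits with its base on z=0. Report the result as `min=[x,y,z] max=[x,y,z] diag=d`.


min=[-12.800,-18.800,-12.100] max=[16.500,7.200,-1.700] diag=40.530

A = translate([-8, -14, -12.1]) cube([19.7, 16.4, 1.9]) → bbox [-8,-14,-12.1] .. [11.7,2.4,-10.2]
B = cylinder(h=8.5, r=4.8) → bbox [-4.8,-4.8,0] .. [4.8,4.8,8.5]
lo = A.lo+B.lo = [-8-4.8, -14-4.8, -12.1+0] = [-12.800,-18.800,-12.100]
hi = A.hi+B.hi = [11.7+4.8, 2.4+4.8, -10.2+8.5] = [16.500,7.200,-1.700]
diag = √(29.3²+26²+10.4²) = √1642.65 = 40.530


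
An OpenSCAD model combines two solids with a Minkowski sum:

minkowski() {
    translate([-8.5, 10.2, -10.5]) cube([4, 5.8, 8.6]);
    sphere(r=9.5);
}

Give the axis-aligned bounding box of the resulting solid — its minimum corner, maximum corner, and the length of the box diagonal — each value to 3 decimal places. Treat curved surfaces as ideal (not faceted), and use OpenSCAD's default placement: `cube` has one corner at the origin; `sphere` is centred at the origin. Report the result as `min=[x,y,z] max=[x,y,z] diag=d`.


min=[-18.000,0.700,-20.000] max=[5.000,25.500,7.600] diag=43.655

A = translate([-8.5, 10.2, -10.5]) cube([4, 5.8, 8.6]) → bbox [-8.5,10.2,-10.5] .. [-4.5,16,-1.9]
B = sphere(r=9.5) → bbox [-9.5,-9.5,-9.5] .. [9.5,9.5,9.5]
lo = A.lo+B.lo = [-8.5-9.5, 10.2-9.5, -10.5-9.5] = [-18.000,0.700,-20.000]
hi = A.hi+B.hi = [-4.5+9.5, 16+9.5, -1.9+9.5] = [5.000,25.500,7.600]
diag = √(23²+24.8²+27.6²) = √1905.8 = 43.655


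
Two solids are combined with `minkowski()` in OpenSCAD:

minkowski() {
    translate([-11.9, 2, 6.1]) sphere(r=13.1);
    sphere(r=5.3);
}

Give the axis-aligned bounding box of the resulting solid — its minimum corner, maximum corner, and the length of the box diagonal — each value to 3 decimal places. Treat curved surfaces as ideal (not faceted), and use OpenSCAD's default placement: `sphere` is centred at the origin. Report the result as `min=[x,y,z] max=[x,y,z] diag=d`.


A = translate([-11.9, 2, 6.1]) sphere(r=13.1) → bbox [-25,-11.1,-7] .. [1.2,15.1,19.2]
B = sphere(r=5.3) → bbox [-5.3,-5.3,-5.3] .. [5.3,5.3,5.3]
lo = A.lo+B.lo = [-25-5.3, -11.1-5.3, -7-5.3] = [-30.300,-16.400,-12.300]
hi = A.hi+B.hi = [1.2+5.3, 15.1+5.3, 19.2+5.3] = [6.500,20.400,24.500]
diag = √(36.8²+36.8²+36.8²) = √4062.72 = 63.739

min=[-30.300,-16.400,-12.300] max=[6.500,20.400,24.500] diag=63.739


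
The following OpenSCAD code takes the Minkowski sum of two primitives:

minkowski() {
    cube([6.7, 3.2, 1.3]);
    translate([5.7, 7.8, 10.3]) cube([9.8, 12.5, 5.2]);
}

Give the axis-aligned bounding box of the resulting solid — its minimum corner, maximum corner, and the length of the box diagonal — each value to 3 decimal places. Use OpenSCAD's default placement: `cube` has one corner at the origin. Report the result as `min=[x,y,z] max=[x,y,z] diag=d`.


min=[5.700,7.800,10.300] max=[22.200,23.500,16.800] diag=23.685

A = translate([5.7, 7.8, 10.3]) cube([9.8, 12.5, 5.2]) → bbox [5.7,7.8,10.3] .. [15.5,20.3,15.5]
B = cube([6.7, 3.2, 1.3]) → bbox [0,0,0] .. [6.7,3.2,1.3]
lo = A.lo+B.lo = [5.7+0, 7.8+0, 10.3+0] = [5.700,7.800,10.300]
hi = A.hi+B.hi = [15.5+6.7, 20.3+3.2, 15.5+1.3] = [22.200,23.500,16.800]
diag = √(16.5²+15.7²+6.5²) = √560.99 = 23.685


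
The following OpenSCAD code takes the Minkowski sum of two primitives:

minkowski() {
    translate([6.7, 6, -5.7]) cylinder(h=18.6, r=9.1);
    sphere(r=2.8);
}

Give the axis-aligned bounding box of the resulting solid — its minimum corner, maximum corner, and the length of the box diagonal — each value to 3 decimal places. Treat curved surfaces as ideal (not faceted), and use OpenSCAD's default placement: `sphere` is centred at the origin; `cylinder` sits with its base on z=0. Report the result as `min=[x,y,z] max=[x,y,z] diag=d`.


A = translate([6.7, 6, -5.7]) cylinder(h=18.6, r=9.1) → bbox [-2.4,-3.1,-5.7] .. [15.8,15.1,12.9]
B = sphere(r=2.8) → bbox [-2.8,-2.8,-2.8] .. [2.8,2.8,2.8]
lo = A.lo+B.lo = [-2.4-2.8, -3.1-2.8, -5.7-2.8] = [-5.200,-5.900,-8.500]
hi = A.hi+B.hi = [15.8+2.8, 15.1+2.8, 12.9+2.8] = [18.600,17.900,15.700]
diag = √(23.8²+23.8²+24.2²) = √1718.52 = 41.455

min=[-5.200,-5.900,-8.500] max=[18.600,17.900,15.700] diag=41.455


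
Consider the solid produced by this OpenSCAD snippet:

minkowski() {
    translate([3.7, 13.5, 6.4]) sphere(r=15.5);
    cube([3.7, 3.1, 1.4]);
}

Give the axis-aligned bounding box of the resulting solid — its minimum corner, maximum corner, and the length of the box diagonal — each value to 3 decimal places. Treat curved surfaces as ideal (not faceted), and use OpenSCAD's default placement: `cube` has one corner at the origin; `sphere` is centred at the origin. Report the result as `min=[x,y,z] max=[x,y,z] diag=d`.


min=[-11.800,-2.000,-9.100] max=[22.900,32.100,23.300] diag=58.452

A = translate([3.7, 13.5, 6.4]) sphere(r=15.5) → bbox [-11.8,-2,-9.1] .. [19.2,29,21.9]
B = cube([3.7, 3.1, 1.4]) → bbox [0,0,0] .. [3.7,3.1,1.4]
lo = A.lo+B.lo = [-11.8+0, -2+0, -9.1+0] = [-11.800,-2.000,-9.100]
hi = A.hi+B.hi = [19.2+3.7, 29+3.1, 21.9+1.4] = [22.900,32.100,23.300]
diag = √(34.7²+34.1²+32.4²) = √3416.66 = 58.452


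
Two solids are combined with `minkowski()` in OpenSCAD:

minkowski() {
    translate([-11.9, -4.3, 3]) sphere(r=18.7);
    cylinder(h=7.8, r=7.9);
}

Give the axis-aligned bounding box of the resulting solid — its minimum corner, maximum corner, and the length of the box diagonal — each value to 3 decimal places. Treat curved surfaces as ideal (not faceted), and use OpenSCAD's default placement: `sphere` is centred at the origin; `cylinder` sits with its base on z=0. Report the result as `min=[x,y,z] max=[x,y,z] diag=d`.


A = translate([-11.9, -4.3, 3]) sphere(r=18.7) → bbox [-30.6,-23,-15.7] .. [6.8,14.4,21.7]
B = cylinder(h=7.8, r=7.9) → bbox [-7.9,-7.9,0] .. [7.9,7.9,7.8]
lo = A.lo+B.lo = [-30.6-7.9, -23-7.9, -15.7+0] = [-38.500,-30.900,-15.700]
hi = A.hi+B.hi = [6.8+7.9, 14.4+7.9, 21.7+7.8] = [14.700,22.300,29.500]
diag = √(53.2²+53.2²+45.2²) = √7703.52 = 87.770

min=[-38.500,-30.900,-15.700] max=[14.700,22.300,29.500] diag=87.770


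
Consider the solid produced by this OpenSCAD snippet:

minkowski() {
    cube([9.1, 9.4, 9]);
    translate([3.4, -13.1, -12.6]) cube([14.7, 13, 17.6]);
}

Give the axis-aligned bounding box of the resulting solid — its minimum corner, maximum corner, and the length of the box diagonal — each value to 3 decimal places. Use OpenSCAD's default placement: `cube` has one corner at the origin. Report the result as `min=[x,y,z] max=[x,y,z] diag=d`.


A = translate([3.4, -13.1, -12.6]) cube([14.7, 13, 17.6]) → bbox [3.4,-13.1,-12.6] .. [18.1,-0.1,5]
B = cube([9.1, 9.4, 9]) → bbox [0,0,0] .. [9.1,9.4,9]
lo = A.lo+B.lo = [3.4+0, -13.1+0, -12.6+0] = [3.400,-13.100,-12.600]
hi = A.hi+B.hi = [18.1+9.1, -0.1+9.4, 5+9] = [27.200,9.300,14.000]
diag = √(23.8²+22.4²+26.6²) = √1775.76 = 42.140

min=[3.400,-13.100,-12.600] max=[27.200,9.300,14.000] diag=42.140


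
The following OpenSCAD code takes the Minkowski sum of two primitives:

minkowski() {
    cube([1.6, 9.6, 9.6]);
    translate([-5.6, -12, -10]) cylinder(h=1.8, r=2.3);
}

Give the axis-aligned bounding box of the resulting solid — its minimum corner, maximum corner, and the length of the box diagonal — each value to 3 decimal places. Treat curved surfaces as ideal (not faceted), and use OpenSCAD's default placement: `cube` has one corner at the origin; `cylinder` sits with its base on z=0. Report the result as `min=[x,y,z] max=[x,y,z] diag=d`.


min=[-7.900,-14.300,-10.000] max=[-1.700,-0.100,1.400] diag=19.236

A = translate([-5.6, -12, -10]) cylinder(h=1.8, r=2.3) → bbox [-7.9,-14.3,-10] .. [-3.3,-9.7,-8.2]
B = cube([1.6, 9.6, 9.6]) → bbox [0,0,0] .. [1.6,9.6,9.6]
lo = A.lo+B.lo = [-7.9+0, -14.3+0, -10+0] = [-7.900,-14.300,-10.000]
hi = A.hi+B.hi = [-3.3+1.6, -9.7+9.6, -8.2+9.6] = [-1.700,-0.100,1.400]
diag = √(6.2²+14.2²+11.4²) = √370.04 = 19.236


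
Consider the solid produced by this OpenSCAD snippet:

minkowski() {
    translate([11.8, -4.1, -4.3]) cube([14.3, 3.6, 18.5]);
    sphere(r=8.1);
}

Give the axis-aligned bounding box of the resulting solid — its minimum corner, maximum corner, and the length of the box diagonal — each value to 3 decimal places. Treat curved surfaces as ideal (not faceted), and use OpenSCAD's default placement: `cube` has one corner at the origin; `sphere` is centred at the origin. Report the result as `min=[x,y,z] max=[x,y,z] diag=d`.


A = translate([11.8, -4.1, -4.3]) cube([14.3, 3.6, 18.5]) → bbox [11.8,-4.1,-4.3] .. [26.1,-0.5,14.2]
B = sphere(r=8.1) → bbox [-8.1,-8.1,-8.1] .. [8.1,8.1,8.1]
lo = A.lo+B.lo = [11.8-8.1, -4.1-8.1, -4.3-8.1] = [3.700,-12.200,-12.400]
hi = A.hi+B.hi = [26.1+8.1, -0.5+8.1, 14.2+8.1] = [34.200,7.600,22.300]
diag = √(30.5²+19.8²+34.7²) = √2526.38 = 50.263

min=[3.700,-12.200,-12.400] max=[34.200,7.600,22.300] diag=50.263
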